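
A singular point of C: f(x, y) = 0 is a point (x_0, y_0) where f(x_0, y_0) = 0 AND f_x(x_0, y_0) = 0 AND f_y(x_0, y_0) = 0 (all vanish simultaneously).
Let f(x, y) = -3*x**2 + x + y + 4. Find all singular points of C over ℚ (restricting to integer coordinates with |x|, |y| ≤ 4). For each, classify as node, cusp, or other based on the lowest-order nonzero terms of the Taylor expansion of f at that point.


No singular points in the scanned grid; C is smooth there.

Compute partial derivatives:
  f_x = 1 - 6*x.
  f_y = 1.
f_y = 1 is a nonzero constant, so f_y never vanishes: no point (x, y) can satisfy f = f_x = f_y = 0. In particular no (x, y) ∈ {−4, ..., 4}² is singular; the curve is smooth.


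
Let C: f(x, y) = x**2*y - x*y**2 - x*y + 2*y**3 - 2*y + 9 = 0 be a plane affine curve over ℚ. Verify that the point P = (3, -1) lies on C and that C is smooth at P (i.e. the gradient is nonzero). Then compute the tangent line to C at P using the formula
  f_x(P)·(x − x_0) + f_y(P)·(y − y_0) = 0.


Tangent line at P: -6*x + 16*y + 34 = 0.

Step 1: f(3, -1) = 0, so P lies on C.
Step 2: partial derivatives
  f_x(x, y) = 2*x*y - y**2 - y, f_y(x, y) = x**2 - 2*x*y - x + 6*y**2 - 2.
  f_x(P) = -6, f_y(P) = 16 (gradient nonzero, so P is smooth).
Step 3: tangent line at P: -6·(x − 3) + 16·(y − -1) = 0.
Expanding: -6*x + 16*y + 34 = 0.


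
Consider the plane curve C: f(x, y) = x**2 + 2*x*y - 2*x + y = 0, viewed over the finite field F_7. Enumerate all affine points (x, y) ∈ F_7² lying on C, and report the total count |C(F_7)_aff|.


Affine F_7-points: {(0, 0), (1, 5), (2, 0), (4, 3), (5, 5), (6, 3)}; count = 6.

For each of the 49 pairs (x, y) ∈ F_7², evaluate f(x, y) mod 7. Record the zeros.
  x = 0: [0↦0, 1↦1, 2↦2, 3↦3, 4↦4, 5↦5, 6↦6]  zeros at y ∈ {0}
  x = 1: [0↦6, 1↦2, 2↦5, 3↦1, 4↦4, 5↦0, 6↦3]  zeros at y ∈ {5}
  x = 2: [0↦0, 1↦5, 2↦3, 3↦1, 4↦6, 5↦4, 6↦2]  zeros at y ∈ {0}
  x = 3: [0↦3, 1↦3, 2↦3, 3↦3, 4↦3, 5↦3, 6↦3]  zeros at y ∈ ∅
  x = 4: [0↦1, 1↦3, 2↦5, 3↦0, 4↦2, 5↦4, 6↦6]  zeros at y ∈ {3}
  x = 5: [0↦1, 1↦5, 2↦2, 3↦6, 4↦3, 5↦0, 6↦4]  zeros at y ∈ {5}
  x = 6: [0↦3, 1↦2, 2↦1, 3↦0, 4↦6, 5↦5, 6↦4]  zeros at y ∈ {3}
Collecting zeros: affine points = {(0, 0), (1, 5), (2, 0), (4, 3), (5, 5), (6, 3)}.
Total count |C(F_7)_aff| = 6.


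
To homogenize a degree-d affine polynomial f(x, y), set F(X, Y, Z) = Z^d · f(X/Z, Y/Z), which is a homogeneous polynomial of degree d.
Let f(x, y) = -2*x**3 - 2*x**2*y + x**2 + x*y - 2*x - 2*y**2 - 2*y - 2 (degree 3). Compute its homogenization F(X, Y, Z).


F(X, Y, Z) = -2*X**3 - 2*X**2*Y + X**2*Z + X*Y*Z - 2*X*Z**2 - 2*Y**2*Z - 2*Y*Z**2 - 2*Z**3

deg(f) = 3.
Substitute x = X/Z, y = Y/Z into f, then multiply by Z^3.
  monomial -2·x^3·y^0 ↦ -2·X^3·Y^0·Z^0.
  monomial -2·x^2·y^1 ↦ -2·X^2·Y^1·Z^0.
  monomial 1·x^2·y^0 ↦ 1·X^2·Y^0·Z^1.
  monomial 1·x^1·y^1 ↦ 1·X^1·Y^1·Z^1.
  monomial -2·x^1·y^0 ↦ -2·X^1·Y^0·Z^2.
  monomial -2·x^0·y^2 ↦ -2·X^0·Y^2·Z^1.
  monomial -2·x^0·y^1 ↦ -2·X^0·Y^1·Z^2.
  monomial -2·x^0·y^0 ↦ -2·X^0·Y^0·Z^3.
Collecting: F(X, Y, Z) = -2*X**3 - 2*X**2*Y + X**2*Z + X*Y*Z - 2*X*Z**2 - 2*Y**2*Z - 2*Y*Z**2 - 2*Z**3.


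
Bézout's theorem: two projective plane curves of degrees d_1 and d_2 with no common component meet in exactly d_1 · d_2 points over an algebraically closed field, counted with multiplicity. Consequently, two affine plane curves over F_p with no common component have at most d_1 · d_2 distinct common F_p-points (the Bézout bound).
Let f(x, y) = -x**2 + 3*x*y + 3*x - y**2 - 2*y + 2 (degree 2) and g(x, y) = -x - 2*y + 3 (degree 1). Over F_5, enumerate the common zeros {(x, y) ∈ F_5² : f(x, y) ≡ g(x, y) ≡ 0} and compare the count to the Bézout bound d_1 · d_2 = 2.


Common zeros: ∅; count = 0; Bézout bound = 2.

deg(f) = 2, deg(g) = 1, so Bézout bound = 2.
Scan x ∈ F_5. For each x, list the y ∈ F_5 with f(x, y) ≡ 0 and those with g(x, y) ≡ 0 (mod 5); the common zeros in that column are the intersection.
  x = 0: f ≡ 0 at y ∈ ∅; g ≡ 0 at y ∈ {4}; common: ∅.
  x = 1: f ≡ 0 at y ∈ ∅; g ≡ 0 at y ∈ {1}; common: ∅.
  x = 2: f ≡ 0 at y ∈ ∅; g ≡ 0 at y ∈ {3}; common: ∅.
  x = 3: f ≡ 0 at y ∈ ∅; g ≡ 0 at y ∈ {0}; common: ∅.
  x = 4: f ≡ 0 at y ∈ ∅; g ≡ 0 at y ∈ {2}; common: ∅.
Collecting: common zeros = ∅, so the count is 0.
Comparison with the Bézout bound: 0 ≤ 2 = deg(f)·deg(g), as expected for curves with no common component (the affine F_5-count falls short of the bound because intersections may lie at infinity, over extension fields, or carry multiplicity).


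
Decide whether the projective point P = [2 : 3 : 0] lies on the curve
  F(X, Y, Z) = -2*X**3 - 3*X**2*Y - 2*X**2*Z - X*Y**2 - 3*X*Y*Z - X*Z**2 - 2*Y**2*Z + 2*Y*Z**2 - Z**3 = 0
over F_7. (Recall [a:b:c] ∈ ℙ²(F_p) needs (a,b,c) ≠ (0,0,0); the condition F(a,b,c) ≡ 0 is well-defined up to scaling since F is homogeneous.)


F(2,3,0) ≡ 0 (mod 7); P is on the curve.

Evaluate F(2, 3, 0) term-by-term (mod 7).
  -2*X**3 ↦ -2·8·1·1 = -16
  -3*X**2*Y ↦ -3·4·3·1 = -36
  -2*X**2*Z ↦ -2·4·1·0 = 0
  -X*Y**2 ↦ -1·2·9·1 = -18
  -3*X*Y*Z ↦ -3·2·3·0 = 0
  -X*Z**2 ↦ -1·2·1·0 = 0
  -2*Y**2*Z ↦ -2·1·9·0 = 0
  2*Y*Z**2 ↦ 2·1·3·0 = 0
  -Z**3 ↦ -1·1·1·0 = 0
Sum: F(2, 3, 0) = (-16) + (-36) + (0) + (-18) + (0) + (0) + (0) + (0) + (0) = -70.
Reducing mod 7: -70 ≡ 0 (mod 7).
Since F(a, b, c) ≡ 0 (mod 7), P lies on the curve.


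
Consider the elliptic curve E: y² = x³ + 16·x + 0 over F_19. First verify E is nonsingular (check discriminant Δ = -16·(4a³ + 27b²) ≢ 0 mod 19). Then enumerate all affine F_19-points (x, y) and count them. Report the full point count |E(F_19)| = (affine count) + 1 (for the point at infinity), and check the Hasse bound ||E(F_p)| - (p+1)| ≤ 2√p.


Affine points = {(0, 0), (1, 6), (1, 13), (10, 1), (10, 18), (11, 5), (11, 14), (12, 1), (12, 18), (13, 7), (13, 12), (14, 2), (14, 17), (15, 9), (15, 10), (16, 1), (16, 18), (17, 6), (17, 13)}; affine count = 19; |E(F_19)| = 20.

Discriminant check: Δ ∝ 4a³ + 27b² = 4·16³ + 27·0² = 4·4096 + 27·0 ≡ 6 (mod 19). Nonzero ⇒ E is nonsingular.
For each x ∈ F_19, compute rhs = x³ + 16·x + 0 mod 19, then count y ∈ F_19 with y² ≡ rhs.
  x = 0: rhs = 0, matching y values: 0 (1 points).
  x = 1: rhs = 17, matching y values: 6, 13 (2 points).
  x = 2: rhs = 2, matching y values: none (0 points).
  x = 3: rhs = 18, matching y values: none (0 points).
  x = 4: rhs = 14, matching y values: none (0 points).
  x = 5: rhs = 15, matching y values: none (0 points).
  x = 6: rhs = 8, matching y values: none (0 points).
  x = 7: rhs = 18, matching y values: none (0 points).
  x = 8: rhs = 13, matching y values: none (0 points).
  x = 9: rhs = 18, matching y values: none (0 points).
  x = 10: rhs = 1, matching y values: 1, 18 (2 points).
  x = 11: rhs = 6, matching y values: 5, 14 (2 points).
  x = 12: rhs = 1, matching y values: 1, 18 (2 points).
  x = 13: rhs = 11, matching y values: 7, 12 (2 points).
  x = 14: rhs = 4, matching y values: 2, 17 (2 points).
  x = 15: rhs = 5, matching y values: 9, 10 (2 points).
  x = 16: rhs = 1, matching y values: 1, 18 (2 points).
  x = 17: rhs = 17, matching y values: 6, 13 (2 points).
  x = 18: rhs = 2, matching y values: none (0 points).
Total affine count: 19.
Full point count |E(F_19)| = 19 + 1 = 20.
Hasse bound: |20 − (19+1)| = |0| = 0 ≤ 2√19 ≈ 8.7178 ✓.


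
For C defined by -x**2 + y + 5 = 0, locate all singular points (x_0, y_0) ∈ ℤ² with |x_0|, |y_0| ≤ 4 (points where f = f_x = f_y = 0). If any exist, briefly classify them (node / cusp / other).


No singular points in the scanned grid; C is smooth there.

Compute partial derivatives:
  f_x = -2*x.
  f_y = 1.
f_y = 1 is a nonzero constant, so f_y never vanishes: no point (x, y) can satisfy f = f_x = f_y = 0. In particular no (x, y) ∈ {−4, ..., 4}² is singular; the curve is smooth.


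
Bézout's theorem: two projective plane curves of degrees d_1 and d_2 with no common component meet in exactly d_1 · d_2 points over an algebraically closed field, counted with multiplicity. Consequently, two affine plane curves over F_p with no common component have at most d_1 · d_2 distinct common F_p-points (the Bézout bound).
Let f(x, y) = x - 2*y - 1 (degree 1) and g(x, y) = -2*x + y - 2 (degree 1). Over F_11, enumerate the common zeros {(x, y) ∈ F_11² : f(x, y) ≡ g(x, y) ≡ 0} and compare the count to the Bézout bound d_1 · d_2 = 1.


Common zeros: {(2, 6)}; count = 1; Bézout bound = 1.

deg(f) = 1, deg(g) = 1, so Bézout bound = 1.
Scan x ∈ F_11. For each x, list the y ∈ F_11 with f(x, y) ≡ 0 and those with g(x, y) ≡ 0 (mod 11); the common zeros in that column are the intersection.
  x = 0: f ≡ 0 at y ∈ {5}; g ≡ 0 at y ∈ {2}; common: ∅.
  x = 1: f ≡ 0 at y ∈ {0}; g ≡ 0 at y ∈ {4}; common: ∅.
  x = 2: f ≡ 0 at y ∈ {6}; g ≡ 0 at y ∈ {6}; common: {6}.
  x = 3: f ≡ 0 at y ∈ {1}; g ≡ 0 at y ∈ {8}; common: ∅.
  x = 4: f ≡ 0 at y ∈ {7}; g ≡ 0 at y ∈ {10}; common: ∅.
  x = 5: f ≡ 0 at y ∈ {2}; g ≡ 0 at y ∈ {1}; common: ∅.
  x = 6: f ≡ 0 at y ∈ {8}; g ≡ 0 at y ∈ {3}; common: ∅.
  x = 7: f ≡ 0 at y ∈ {3}; g ≡ 0 at y ∈ {5}; common: ∅.
  x = 8: f ≡ 0 at y ∈ {9}; g ≡ 0 at y ∈ {7}; common: ∅.
  x = 9: f ≡ 0 at y ∈ {4}; g ≡ 0 at y ∈ {9}; common: ∅.
  x = 10: f ≡ 0 at y ∈ {10}; g ≡ 0 at y ∈ {0}; common: ∅.
Collecting: common zeros = {(2, 6)}, so the count is 1.
Comparison with the Bézout bound: 1 ≤ 1 = deg(f)·deg(g), as expected for curves with no common component (the bound is attained).


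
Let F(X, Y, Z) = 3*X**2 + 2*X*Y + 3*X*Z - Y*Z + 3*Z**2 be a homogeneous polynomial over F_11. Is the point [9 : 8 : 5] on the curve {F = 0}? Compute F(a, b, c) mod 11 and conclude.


F(9,8,5) ≡ 7 (mod 11); P is NOT on the curve.

Evaluate F(9, 8, 5) term-by-term (mod 11).
  3*X**2 ↦ 3·81·1·1 = 243
  2*X*Y ↦ 2·9·8·1 = 144
  3*X*Z ↦ 3·9·1·5 = 135
  -Y*Z ↦ -1·1·8·5 = -40
  3*Z**2 ↦ 3·1·1·25 = 75
Sum: F(9, 8, 5) = (243) + (144) + (135) + (-40) + (75) = 557.
Reducing mod 11: 557 ≡ 7 (mod 11).
Since F(a, b, c) ≡ 7 ≠ 0 (mod 11), P does NOT lie on the curve.


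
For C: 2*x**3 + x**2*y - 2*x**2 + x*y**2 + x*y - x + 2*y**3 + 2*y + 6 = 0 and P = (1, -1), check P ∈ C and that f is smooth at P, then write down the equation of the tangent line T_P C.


Tangent line at P: -x + 8*y + 9 = 0.

Step 1: f(1, -1) = 0, so P lies on C.
Step 2: partial derivatives
  f_x(x, y) = 6*x**2 + 2*x*y - 4*x + y**2 + y - 1, f_y(x, y) = x**2 + 2*x*y + x + 6*y**2 + 2.
  f_x(P) = -1, f_y(P) = 8 (gradient nonzero, so P is smooth).
Step 3: tangent line at P: -1·(x − 1) + 8·(y − -1) = 0.
Expanding: -x + 8*y + 9 = 0.


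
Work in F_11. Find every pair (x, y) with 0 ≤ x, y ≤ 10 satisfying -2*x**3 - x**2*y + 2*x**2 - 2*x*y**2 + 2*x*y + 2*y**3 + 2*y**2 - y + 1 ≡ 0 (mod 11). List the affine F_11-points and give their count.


Affine F_11-points: {(1, 3), (4, 2), (4, 4), (4, 8), (6, 5), (7, 6), (8, 9), (10, 10)}; count = 8.

For each of the 121 pairs (x, y) ∈ F_11², evaluate f(x, y) mod 11. Record the zeros.
  x = 0: [0↦1, 1↦4, 2↦1, 3↦4, 4↦3, 5↦10, 6↦4, 7↦8, 8↦1, 9↦6, 10↦2]  zeros at y ∈ ∅
  x = 1: [0↦1, 1↦3, 2↦6, 3↦0, 4↦8, 5↦9, 6↦4, 7↦5, 8↦2, 9↦7, 10↦10]  zeros at y ∈ {3}
  x = 2: [0↦4, 1↦3, 2↦10, 3↦4, 4↦8, 5↦1, 6↦6, 7↦2, 8↦1, 9↦4, 10↦1]  zeros at y ∈ ∅
  x = 3: [0↦9, 1↦3, 2↦1, 3↦4, 4↦2, 5↦7, 6↦9, 7↦9, 8↦8, 9↦7, 10↦7]  zeros at y ∈ ∅
  x = 4: [0↦4, 1↦2, 2↦0, 3↦10, 4↦0, 5↦4, 6↦1, 7↦3, 8↦0, 9↦4, 10↦5]  zeros at y ∈ {2, 4, 8}
  x = 5: [0↦10, 1↦10, 2↦6, 3↦10, 4↦1, 5↦2, 6↦3, 7↦5, 8↦9, 9↦5, 10↦5]  zeros at y ∈ ∅
  x = 6: [0↦4, 1↦4, 2↦7, 3↦3, 4↦4, 5↦0, 6↦3, 7↦3, 8↦1, 9↦9, 10↦6]  zeros at y ∈ {5}
  x = 7: [0↦7, 1↦5, 2↦2, 3↦10, 4↦8, 5↦8, 6↦0, 7↦7, 8↦8, 9↦4, 10↦7]  zeros at y ∈ {6}
  x = 8: [0↦7, 1↦1, 2↦1, 3↦8, 4↦1, 5↦3, 6↦4, 7↦5, 8↦7, 9↦0, 10↦7]  zeros at y ∈ {9}
  x = 9: [0↦3, 1↦2, 2↦3, 3↦7, 4↦4, 5↦6, 6↦3, 7↦7, 8↦8, 9↦7, 10↦5]  zeros at y ∈ ∅
  x = 10: [0↦5, 1↦7, 2↦7, 3↦6, 4↦5, 5↦5, 6↦7, 7↦1, 8↦10, 9↦2, 10↦0]  zeros at y ∈ {10}
Collecting zeros: affine points = {(1, 3), (4, 2), (4, 4), (4, 8), (6, 5), (7, 6), (8, 9), (10, 10)}.
Total count |C(F_11)_aff| = 8.


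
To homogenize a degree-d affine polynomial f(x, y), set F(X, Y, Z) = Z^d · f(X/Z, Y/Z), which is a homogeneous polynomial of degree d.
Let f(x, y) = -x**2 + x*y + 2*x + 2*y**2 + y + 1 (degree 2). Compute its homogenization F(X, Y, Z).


F(X, Y, Z) = -X**2 + X*Y + 2*X*Z + 2*Y**2 + Y*Z + Z**2

deg(f) = 2.
Substitute x = X/Z, y = Y/Z into f, then multiply by Z^2.
  monomial -1·x^2·y^0 ↦ -1·X^2·Y^0·Z^0.
  monomial 1·x^1·y^1 ↦ 1·X^1·Y^1·Z^0.
  monomial 2·x^1·y^0 ↦ 2·X^1·Y^0·Z^1.
  monomial 2·x^0·y^2 ↦ 2·X^0·Y^2·Z^0.
  monomial 1·x^0·y^1 ↦ 1·X^0·Y^1·Z^1.
  monomial 1·x^0·y^0 ↦ 1·X^0·Y^0·Z^2.
Collecting: F(X, Y, Z) = -X**2 + X*Y + 2*X*Z + 2*Y**2 + Y*Z + Z**2.


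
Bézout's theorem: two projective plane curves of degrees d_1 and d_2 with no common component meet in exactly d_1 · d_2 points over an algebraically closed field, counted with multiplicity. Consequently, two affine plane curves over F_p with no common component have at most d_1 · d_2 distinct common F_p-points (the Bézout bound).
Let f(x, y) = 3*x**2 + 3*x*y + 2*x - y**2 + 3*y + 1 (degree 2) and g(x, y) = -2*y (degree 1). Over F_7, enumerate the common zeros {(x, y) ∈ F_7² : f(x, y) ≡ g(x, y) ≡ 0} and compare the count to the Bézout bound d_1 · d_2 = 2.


Common zeros: ∅; count = 0; Bézout bound = 2.

deg(f) = 2, deg(g) = 1, so Bézout bound = 2.
Scan x ∈ F_7. For each x, list the y ∈ F_7 with f(x, y) ≡ 0 and those with g(x, y) ≡ 0 (mod 7); the common zeros in that column are the intersection.
  x = 0: f ≡ 0 at y ∈ ∅; g ≡ 0 at y ∈ {0}; common: ∅.
  x = 1: f ≡ 0 at y ∈ {2, 4}; g ≡ 0 at y ∈ {0}; common: ∅.
  x = 2: f ≡ 0 at y ∈ {3, 6}; g ≡ 0 at y ∈ {0}; common: ∅.
  x = 3: f ≡ 0 at y ∈ {6}; g ≡ 0 at y ∈ {0}; common: ∅.
  x = 4: f ≡ 0 at y ∈ ∅; g ≡ 0 at y ∈ {0}; common: ∅.
  x = 5: f ≡ 0 at y ∈ ∅; g ≡ 0 at y ∈ {0}; common: ∅.
  x = 6: f ≡ 0 at y ∈ {3, 4}; g ≡ 0 at y ∈ {0}; common: ∅.
Collecting: common zeros = ∅, so the count is 0.
Comparison with the Bézout bound: 0 ≤ 2 = deg(f)·deg(g), as expected for curves with no common component (the affine F_7-count falls short of the bound because intersections may lie at infinity, over extension fields, or carry multiplicity).


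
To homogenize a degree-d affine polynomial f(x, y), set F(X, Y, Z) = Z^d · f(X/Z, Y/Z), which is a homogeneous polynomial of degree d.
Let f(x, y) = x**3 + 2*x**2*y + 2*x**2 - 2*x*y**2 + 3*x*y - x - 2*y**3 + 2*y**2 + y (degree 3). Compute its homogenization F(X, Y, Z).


F(X, Y, Z) = X**3 + 2*X**2*Y + 2*X**2*Z - 2*X*Y**2 + 3*X*Y*Z - X*Z**2 - 2*Y**3 + 2*Y**2*Z + Y*Z**2

deg(f) = 3.
Substitute x = X/Z, y = Y/Z into f, then multiply by Z^3.
  monomial 1·x^3·y^0 ↦ 1·X^3·Y^0·Z^0.
  monomial 2·x^2·y^1 ↦ 2·X^2·Y^1·Z^0.
  monomial 2·x^2·y^0 ↦ 2·X^2·Y^0·Z^1.
  monomial -2·x^1·y^2 ↦ -2·X^1·Y^2·Z^0.
  monomial 3·x^1·y^1 ↦ 3·X^1·Y^1·Z^1.
  monomial -1·x^1·y^0 ↦ -1·X^1·Y^0·Z^2.
  monomial -2·x^0·y^3 ↦ -2·X^0·Y^3·Z^0.
  monomial 2·x^0·y^2 ↦ 2·X^0·Y^2·Z^1.
  monomial 1·x^0·y^1 ↦ 1·X^0·Y^1·Z^2.
Collecting: F(X, Y, Z) = X**3 + 2*X**2*Y + 2*X**2*Z - 2*X*Y**2 + 3*X*Y*Z - X*Z**2 - 2*Y**3 + 2*Y**2*Z + Y*Z**2.


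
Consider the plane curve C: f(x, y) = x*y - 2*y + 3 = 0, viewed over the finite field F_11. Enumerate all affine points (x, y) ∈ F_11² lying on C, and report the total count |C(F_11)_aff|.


Affine F_11-points: {(0, 7), (1, 3), (3, 8), (4, 4), (5, 10), (6, 2), (7, 6), (8, 5), (9, 9), (10, 1)}; count = 10.

For each of the 121 pairs (x, y) ∈ F_11², evaluate f(x, y) mod 11. Record the zeros.
  x = 0: [0↦3, 1↦1, 2↦10, 3↦8, 4↦6, 5↦4, 6↦2, 7↦0, 8↦9, 9↦7, 10↦5]  zeros at y ∈ {7}
  x = 1: [0↦3, 1↦2, 2↦1, 3↦0, 4↦10, 5↦9, 6↦8, 7↦7, 8↦6, 9↦5, 10↦4]  zeros at y ∈ {3}
  x = 2: [0↦3, 1↦3, 2↦3, 3↦3, 4↦3, 5↦3, 6↦3, 7↦3, 8↦3, 9↦3, 10↦3]  zeros at y ∈ ∅
  x = 3: [0↦3, 1↦4, 2↦5, 3↦6, 4↦7, 5↦8, 6↦9, 7↦10, 8↦0, 9↦1, 10↦2]  zeros at y ∈ {8}
  x = 4: [0↦3, 1↦5, 2↦7, 3↦9, 4↦0, 5↦2, 6↦4, 7↦6, 8↦8, 9↦10, 10↦1]  zeros at y ∈ {4}
  x = 5: [0↦3, 1↦6, 2↦9, 3↦1, 4↦4, 5↦7, 6↦10, 7↦2, 8↦5, 9↦8, 10↦0]  zeros at y ∈ {10}
  x = 6: [0↦3, 1↦7, 2↦0, 3↦4, 4↦8, 5↦1, 6↦5, 7↦9, 8↦2, 9↦6, 10↦10]  zeros at y ∈ {2}
  x = 7: [0↦3, 1↦8, 2↦2, 3↦7, 4↦1, 5↦6, 6↦0, 7↦5, 8↦10, 9↦4, 10↦9]  zeros at y ∈ {6}
  x = 8: [0↦3, 1↦9, 2↦4, 3↦10, 4↦5, 5↦0, 6↦6, 7↦1, 8↦7, 9↦2, 10↦8]  zeros at y ∈ {5}
  x = 9: [0↦3, 1↦10, 2↦6, 3↦2, 4↦9, 5↦5, 6↦1, 7↦8, 8↦4, 9↦0, 10↦7]  zeros at y ∈ {9}
  x = 10: [0↦3, 1↦0, 2↦8, 3↦5, 4↦2, 5↦10, 6↦7, 7↦4, 8↦1, 9↦9, 10↦6]  zeros at y ∈ {1}
Collecting zeros: affine points = {(0, 7), (1, 3), (3, 8), (4, 4), (5, 10), (6, 2), (7, 6), (8, 5), (9, 9), (10, 1)}.
Total count |C(F_11)_aff| = 10.


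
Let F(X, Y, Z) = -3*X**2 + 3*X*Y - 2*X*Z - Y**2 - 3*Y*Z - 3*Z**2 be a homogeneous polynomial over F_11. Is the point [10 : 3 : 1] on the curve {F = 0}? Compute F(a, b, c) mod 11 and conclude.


F(10,3,1) ≡ 2 (mod 11); P is NOT on the curve.

Evaluate F(10, 3, 1) term-by-term (mod 11).
  -3*X**2 ↦ -3·100·1·1 = -300
  3*X*Y ↦ 3·10·3·1 = 90
  -2*X*Z ↦ -2·10·1·1 = -20
  -Y**2 ↦ -1·1·9·1 = -9
  -3*Y*Z ↦ -3·1·3·1 = -9
  -3*Z**2 ↦ -3·1·1·1 = -3
Sum: F(10, 3, 1) = (-300) + (90) + (-20) + (-9) + (-9) + (-3) = -251.
Reducing mod 11: -251 ≡ 2 (mod 11).
Since F(a, b, c) ≡ 2 ≠ 0 (mod 11), P does NOT lie on the curve.


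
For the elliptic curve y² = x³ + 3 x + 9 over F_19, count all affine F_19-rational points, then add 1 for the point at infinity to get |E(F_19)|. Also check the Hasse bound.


Affine points = {(0, 3), (0, 16), (2, 2), (2, 17), (3, 8), (3, 11), (4, 3), (4, 16), (5, 4), (5, 15), (9, 9), (9, 10), (11, 9), (11, 10), (12, 5), (12, 14), (15, 3), (15, 16), (16, 7), (16, 12), (18, 9), (18, 10)}; affine count = 22; |E(F_19)| = 23.

Discriminant check: Δ ∝ 4a³ + 27b² = 4·3³ + 27·9² = 4·27 + 27·81 ≡ 15 (mod 19). Nonzero ⇒ E is nonsingular.
For each x ∈ F_19, compute rhs = x³ + 3·x + 9 mod 19, then count y ∈ F_19 with y² ≡ rhs.
  x = 0: rhs = 9, matching y values: 3, 16 (2 points).
  x = 1: rhs = 13, matching y values: none (0 points).
  x = 2: rhs = 4, matching y values: 2, 17 (2 points).
  x = 3: rhs = 7, matching y values: 8, 11 (2 points).
  x = 4: rhs = 9, matching y values: 3, 16 (2 points).
  x = 5: rhs = 16, matching y values: 4, 15 (2 points).
  x = 6: rhs = 15, matching y values: none (0 points).
  x = 7: rhs = 12, matching y values: none (0 points).
  x = 8: rhs = 13, matching y values: none (0 points).
  x = 9: rhs = 5, matching y values: 9, 10 (2 points).
  x = 10: rhs = 13, matching y values: none (0 points).
  x = 11: rhs = 5, matching y values: 9, 10 (2 points).
  x = 12: rhs = 6, matching y values: 5, 14 (2 points).
  x = 13: rhs = 3, matching y values: none (0 points).
  x = 14: rhs = 2, matching y values: none (0 points).
  x = 15: rhs = 9, matching y values: 3, 16 (2 points).
  x = 16: rhs = 11, matching y values: 7, 12 (2 points).
  x = 17: rhs = 14, matching y values: none (0 points).
  x = 18: rhs = 5, matching y values: 9, 10 (2 points).
Total affine count: 22.
Full point count |E(F_19)| = 22 + 1 = 23.
Hasse bound: |23 − (19+1)| = |3| = 3 ≤ 2√19 ≈ 8.7178 ✓.


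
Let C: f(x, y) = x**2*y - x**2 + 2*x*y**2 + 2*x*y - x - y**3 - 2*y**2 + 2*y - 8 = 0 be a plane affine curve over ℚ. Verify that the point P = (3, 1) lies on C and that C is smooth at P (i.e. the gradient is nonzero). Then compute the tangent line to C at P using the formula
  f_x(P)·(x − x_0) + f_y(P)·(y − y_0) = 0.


Tangent line at P: 3*x + 22*y - 31 = 0.

Step 1: f(3, 1) = 0, so P lies on C.
Step 2: partial derivatives
  f_x(x, y) = 2*x*y - 2*x + 2*y**2 + 2*y - 1, f_y(x, y) = x**2 + 4*x*y + 2*x - 3*y**2 - 4*y + 2.
  f_x(P) = 3, f_y(P) = 22 (gradient nonzero, so P is smooth).
Step 3: tangent line at P: 3·(x − 3) + 22·(y − 1) = 0.
Expanding: 3*x + 22*y - 31 = 0.


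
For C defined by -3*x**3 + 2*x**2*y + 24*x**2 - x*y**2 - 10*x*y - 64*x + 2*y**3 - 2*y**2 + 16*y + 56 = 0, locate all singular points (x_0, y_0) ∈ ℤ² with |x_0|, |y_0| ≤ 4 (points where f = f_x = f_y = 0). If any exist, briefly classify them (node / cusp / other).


Singular points: {(3, 1)}; classification: node.

Compute partial derivatives:
  f_x = -9*x**2 + 4*x*y + 48*x - y**2 - 10*y - 64.
  f_y = 2*x**2 - 2*x*y - 10*x + 6*y**2 - 4*y + 16.
Scan x_0 ∈ {−4, ..., 4}. For each x_0, f_y(x_0, y) is a polynomial in y; find its integer roots y ∈ {−4, ..., 4}, then test f_x and f at those candidates.
  x = -4: f_y(-4, y) = 6*y**2 + 4*y + 88; no integer root y with |y| ≤ 4.
  x = -3: f_y(-3, y) = 6*y**2 + 2*y + 64; no integer root y with |y| ≤ 4.
  x = -2: f_y(-2, y) = 6*y**2 + 44; no integer root y with |y| ≤ 4.
  x = -1: f_y(-1, y) = 6*y**2 - 2*y + 28; no integer root y with |y| ≤ 4.
  x = 0: f_y(0, y) = 6*y**2 - 4*y + 16; no integer root y with |y| ≤ 4.
  x = 1: f_y(1, y) = 6*y**2 - 6*y + 8; no integer root y with |y| ≤ 4.
  x = 2: f_y(2, y) = 6*y**2 - 8*y + 4; no integer root y with |y| ≤ 4.
  x = 3: f_y(3, y) = 6*y**2 - 10*y + 4; vanishes at y ∈ {1}. (3, 1): f_x = 0, f = 0 — SINGULAR.
  x = 4: f_y(4, y) = 6*y**2 - 12*y + 8; no integer root y with |y| ≤ 4.
Only singular point on the grid: (3, 1).
Classify: substitute x = 3 + u, y = 1 + v and expand: f = -3*u**3 + 2*u**2*v - u**2 - u*v**2 + 2*v**3 + v**2.
No constant or linear terms (consistent with a singular point). Quadratic part: -u**2 + v**2. Cubic part: -3*u**3 + 2*u**2*v - u*v**2 + 2*v**3.
The quadratic part v**2 - u**2 = (v − u)(v + u) splits into two distinct linear factors, so there are two distinct tangent lines y − 1 = ±(x − 3) — this is a node (ordinary double point).
Classification: node.


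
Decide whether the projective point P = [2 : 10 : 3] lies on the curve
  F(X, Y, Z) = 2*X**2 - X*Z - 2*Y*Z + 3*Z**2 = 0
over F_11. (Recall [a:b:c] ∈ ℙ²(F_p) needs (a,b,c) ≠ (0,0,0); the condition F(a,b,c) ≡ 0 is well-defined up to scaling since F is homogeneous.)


F(2,10,3) ≡ 2 (mod 11); P is NOT on the curve.

Evaluate F(2, 10, 3) term-by-term (mod 11).
  2*X**2 ↦ 2·4·1·1 = 8
  -X*Z ↦ -1·2·1·3 = -6
  -2*Y*Z ↦ -2·1·10·3 = -60
  3*Z**2 ↦ 3·1·1·9 = 27
Sum: F(2, 10, 3) = (8) + (-6) + (-60) + (27) = -31.
Reducing mod 11: -31 ≡ 2 (mod 11).
Since F(a, b, c) ≡ 2 ≠ 0 (mod 11), P does NOT lie on the curve.


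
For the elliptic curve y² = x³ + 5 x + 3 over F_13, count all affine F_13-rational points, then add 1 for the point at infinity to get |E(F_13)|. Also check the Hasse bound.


Affine points = {(0, 4), (0, 9), (1, 3), (1, 10), (4, 3), (4, 10), (5, 6), (5, 7), (7, 2), (7, 11), (8, 3), (8, 10), (9, 6), (9, 7), (10, 0), (12, 6), (12, 7)}; affine count = 17; |E(F_13)| = 18.

Discriminant check: Δ ∝ 4a³ + 27b² = 4·5³ + 27·3² = 4·125 + 27·9 ≡ 2 (mod 13). Nonzero ⇒ E is nonsingular.
For each x ∈ F_13, compute rhs = x³ + 5·x + 3 mod 13, then count y ∈ F_13 with y² ≡ rhs.
  x = 0: rhs = 3, matching y values: 4, 9 (2 points).
  x = 1: rhs = 9, matching y values: 3, 10 (2 points).
  x = 2: rhs = 8, matching y values: none (0 points).
  x = 3: rhs = 6, matching y values: none (0 points).
  x = 4: rhs = 9, matching y values: 3, 10 (2 points).
  x = 5: rhs = 10, matching y values: 6, 7 (2 points).
  x = 6: rhs = 2, matching y values: none (0 points).
  x = 7: rhs = 4, matching y values: 2, 11 (2 points).
  x = 8: rhs = 9, matching y values: 3, 10 (2 points).
  x = 9: rhs = 10, matching y values: 6, 7 (2 points).
  x = 10: rhs = 0, matching y values: 0 (1 points).
  x = 11: rhs = 11, matching y values: none (0 points).
  x = 12: rhs = 10, matching y values: 6, 7 (2 points).
Total affine count: 17.
Full point count |E(F_13)| = 17 + 1 = 18.
Hasse bound: |18 − (13+1)| = |4| = 4 ≤ 2√13 ≈ 7.2111 ✓.


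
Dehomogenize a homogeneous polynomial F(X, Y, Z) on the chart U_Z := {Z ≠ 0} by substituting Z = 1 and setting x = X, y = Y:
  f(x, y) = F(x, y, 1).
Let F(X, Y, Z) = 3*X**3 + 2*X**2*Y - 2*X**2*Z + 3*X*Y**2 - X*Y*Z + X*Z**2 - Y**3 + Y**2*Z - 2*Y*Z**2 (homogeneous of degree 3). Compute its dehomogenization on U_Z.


f(x, y) = 3*x**3 + 2*x**2*y - 2*x**2 + 3*x*y**2 - x*y + x - y**3 + y**2 - 2*y

On U_Z we set Z = 1. Each monomial c·X^i·Y^j·Z^k in F becomes c·x^i·y^j·1^k = c·x^i·y^j.
Substituting Z = 1: F(X, Y, 1) = 3*x**3 + 2*x**2*y - 2*x**2 + 3*x*y**2 - x*y + x - y**3 + y**2 - 2*y.
Note: deg(f) ≤ deg(F) = 3; strict inequality happens when F is divisible by Z (lost terms).


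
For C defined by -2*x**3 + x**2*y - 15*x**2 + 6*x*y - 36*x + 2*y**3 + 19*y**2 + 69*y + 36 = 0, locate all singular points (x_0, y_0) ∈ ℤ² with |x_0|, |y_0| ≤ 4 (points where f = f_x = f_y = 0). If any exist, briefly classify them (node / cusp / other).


Singular points: {(-3, -3)}; classification: cusp.

Compute partial derivatives:
  f_x = -6*x**2 + 2*x*y - 30*x + 6*y - 36.
  f_y = x**2 + 6*x + 6*y**2 + 38*y + 69.
Scan x_0 ∈ {−4, ..., 4}. For each x_0, f_y(x_0, y) is a polynomial in y; find its integer roots y ∈ {−4, ..., 4}, then test f_x and f at those candidates.
  x = -4: f_y(-4, y) = 6*y**2 + 38*y + 61; no integer root y with |y| ≤ 4.
  x = -3: f_y(-3, y) = 6*y**2 + 38*y + 60; vanishes at y ∈ {-3}. (-3, -3): f_x = 0, f = 0 — SINGULAR.
  x = -2: f_y(-2, y) = 6*y**2 + 38*y + 61; no integer root y with |y| ≤ 4.
  x = -1: f_y(-1, y) = 6*y**2 + 38*y + 64; no integer root y with |y| ≤ 4.
  x = 0: f_y(0, y) = 6*y**2 + 38*y + 69; no integer root y with |y| ≤ 4.
  x = 1: f_y(1, y) = 6*y**2 + 38*y + 76; no integer root y with |y| ≤ 4.
  x = 2: f_y(2, y) = 6*y**2 + 38*y + 85; no integer root y with |y| ≤ 4.
  x = 3: f_y(3, y) = 6*y**2 + 38*y + 96; no integer root y with |y| ≤ 4.
  x = 4: f_y(4, y) = 6*y**2 + 38*y + 109; no integer root y with |y| ≤ 4.
Only singular point on the grid: (-3, -3).
Classify: substitute x = -3 + u, y = -3 + v and expand: f = -2*u**3 + u**2*v + 2*v**3 + v**2.
No constant or linear terms (consistent with a singular point). Quadratic part: v**2. Cubic part: -2*u**3 + u**2*v + 2*v**3.
The quadratic part v**2 is a perfect square, so there is a single (double) tangent line v = 0, i.e. y = -3. Restricting the cubic part to that line (v = 0) leaves -2*u**3 ≠ 0, so f is not divisible by v and the branch is v² ≈ 2*u**3 to lowest order — this is a cusp.
Classification: cusp.


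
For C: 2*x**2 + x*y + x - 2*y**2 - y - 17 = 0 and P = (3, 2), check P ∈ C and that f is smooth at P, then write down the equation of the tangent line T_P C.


Tangent line at P: 15*x - 6*y - 33 = 0.

Step 1: f(3, 2) = 0, so P lies on C.
Step 2: partial derivatives
  f_x(x, y) = 4*x + y + 1, f_y(x, y) = x - 4*y - 1.
  f_x(P) = 15, f_y(P) = -6 (gradient nonzero, so P is smooth).
Step 3: tangent line at P: 15·(x − 3) + -6·(y − 2) = 0.
Expanding: 15*x - 6*y - 33 = 0.


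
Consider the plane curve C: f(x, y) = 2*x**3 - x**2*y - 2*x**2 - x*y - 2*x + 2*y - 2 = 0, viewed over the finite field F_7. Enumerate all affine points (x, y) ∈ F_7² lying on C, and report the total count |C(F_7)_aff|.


Affine F_7-points: {(0, 1), (2, 4), (3, 0), (4, 4), (6, 2)}; count = 5.

For each of the 49 pairs (x, y) ∈ F_7², evaluate f(x, y) mod 7. Record the zeros.
  x = 0: [0↦5, 1↦0, 2↦2, 3↦4, 4↦6, 5↦1, 6↦3]  zeros at y ∈ {1}
  x = 1: [0↦3, 1↦3, 2↦3, 3↦3, 4↦3, 5↦3, 6↦3]  zeros at y ∈ ∅
  x = 2: [0↦2, 1↦5, 2↦1, 3↦4, 4↦0, 5↦3, 6↦6]  zeros at y ∈ {4}
  x = 3: [0↦0, 1↦4, 2↦1, 3↦5, 4↦2, 5↦6, 6↦3]  zeros at y ∈ {0}
  x = 4: [0↦2, 1↦5, 2↦1, 3↦4, 4↦0, 5↦3, 6↦6]  zeros at y ∈ {4}
  x = 5: [0↦6, 1↦6, 2↦6, 3↦6, 4↦6, 5↦6, 6↦6]  zeros at y ∈ ∅
  x = 6: [0↦3, 1↦5, 2↦0, 3↦2, 4↦4, 5↦6, 6↦1]  zeros at y ∈ {2}
Collecting zeros: affine points = {(0, 1), (2, 4), (3, 0), (4, 4), (6, 2)}.
Total count |C(F_7)_aff| = 5.


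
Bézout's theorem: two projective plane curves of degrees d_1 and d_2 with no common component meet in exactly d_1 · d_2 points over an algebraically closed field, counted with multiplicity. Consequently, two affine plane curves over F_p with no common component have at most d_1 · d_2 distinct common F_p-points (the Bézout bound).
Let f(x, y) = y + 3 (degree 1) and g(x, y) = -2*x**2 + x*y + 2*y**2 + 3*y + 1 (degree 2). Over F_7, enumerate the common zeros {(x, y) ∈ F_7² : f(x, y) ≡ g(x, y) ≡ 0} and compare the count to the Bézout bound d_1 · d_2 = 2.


Common zeros: ∅; count = 0; Bézout bound = 2.

deg(f) = 1, deg(g) = 2, so Bézout bound = 2.
Scan x ∈ F_7. For each x, list the y ∈ F_7 with f(x, y) ≡ 0 and those with g(x, y) ≡ 0 (mod 7); the common zeros in that column are the intersection.
  x = 0: f ≡ 0 at y ∈ {4}; g ≡ 0 at y ∈ {3, 6}; common: ∅.
  x = 1: f ≡ 0 at y ∈ {4}; g ≡ 0 at y ∈ ∅; common: ∅.
  x = 2: f ≡ 0 at y ∈ {4}; g ≡ 0 at y ∈ {0, 1}; common: ∅.
  x = 3: f ≡ 0 at y ∈ {4}; g ≡ 0 at y ∈ {5, 6}; common: ∅.
  x = 4: f ≡ 0 at y ∈ {4}; g ≡ 0 at y ∈ ∅; common: ∅.
  x = 5: f ≡ 0 at y ∈ {4}; g ≡ 0 at y ∈ {0, 3}; common: ∅.
  x = 6: f ≡ 0 at y ∈ {4}; g ≡ 0 at y ∈ ∅; common: ∅.
Collecting: common zeros = ∅, so the count is 0.
Comparison with the Bézout bound: 0 ≤ 2 = deg(f)·deg(g), as expected for curves with no common component (the affine F_7-count falls short of the bound because intersections may lie at infinity, over extension fields, or carry multiplicity).


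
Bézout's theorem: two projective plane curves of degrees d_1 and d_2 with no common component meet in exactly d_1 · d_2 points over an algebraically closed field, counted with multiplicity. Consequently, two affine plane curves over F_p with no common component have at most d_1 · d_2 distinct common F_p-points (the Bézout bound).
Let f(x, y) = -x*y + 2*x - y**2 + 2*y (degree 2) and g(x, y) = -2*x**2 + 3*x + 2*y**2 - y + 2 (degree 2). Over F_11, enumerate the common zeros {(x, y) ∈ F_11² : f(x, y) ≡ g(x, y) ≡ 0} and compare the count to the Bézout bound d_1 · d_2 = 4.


Common zeros: {(5, 6)}; count = 1; Bézout bound = 4.

deg(f) = 2, deg(g) = 2, so Bézout bound = 4.
Scan x ∈ F_11. For each x, list the y ∈ F_11 with f(x, y) ≡ 0 and those with g(x, y) ≡ 0 (mod 11); the common zeros in that column are the intersection.
  x = 0: f ≡ 0 at y ∈ {0, 2}; g ≡ 0 at y ∈ ∅; common: ∅.
  x = 1: f ≡ 0 at y ∈ {2, 10}; g ≡ 0 at y ∈ ∅; common: ∅.
  x = 2: f ≡ 0 at y ∈ {2, 9}; g ≡ 0 at y ∈ {0, 6}; common: ∅.
  x = 3: f ≡ 0 at y ∈ {2, 8}; g ≡ 0 at y ∈ ∅; common: ∅.
  x = 4: f ≡ 0 at y ∈ {2, 7}; g ≡ 0 at y ∈ ∅; common: ∅.
  x = 5: f ≡ 0 at y ∈ {2, 6}; g ≡ 0 at y ∈ {0, 6}; common: {6}.
  x = 6: f ≡ 0 at y ∈ {2, 5}; g ≡ 0 at y ∈ ∅; common: ∅.
  x = 7: f ≡ 0 at y ∈ {2, 4}; g ≡ 0 at y ∈ ∅; common: ∅.
  x = 8: f ≡ 0 at y ∈ {2, 3}; g ≡ 0 at y ∈ {7, 10}; common: ∅.
  x = 9: f ≡ 0 at y ∈ {2}; g ≡ 0 at y ∈ {1, 5}; common: ∅.
  x = 10: f ≡ 0 at y ∈ {1, 2}; g ≡ 0 at y ∈ {7, 10}; common: ∅.
Collecting: common zeros = {(5, 6)}, so the count is 1.
Comparison with the Bézout bound: 1 ≤ 4 = deg(f)·deg(g), as expected for curves with no common component (the affine F_11-count falls short of the bound because intersections may lie at infinity, over extension fields, or carry multiplicity).


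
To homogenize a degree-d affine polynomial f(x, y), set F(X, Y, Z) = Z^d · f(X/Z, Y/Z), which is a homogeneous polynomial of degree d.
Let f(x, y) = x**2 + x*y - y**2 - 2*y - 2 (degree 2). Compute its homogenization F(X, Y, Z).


F(X, Y, Z) = X**2 + X*Y - Y**2 - 2*Y*Z - 2*Z**2

deg(f) = 2.
Substitute x = X/Z, y = Y/Z into f, then multiply by Z^2.
  monomial 1·x^2·y^0 ↦ 1·X^2·Y^0·Z^0.
  monomial 1·x^1·y^1 ↦ 1·X^1·Y^1·Z^0.
  monomial -1·x^0·y^2 ↦ -1·X^0·Y^2·Z^0.
  monomial -2·x^0·y^1 ↦ -2·X^0·Y^1·Z^1.
  monomial -2·x^0·y^0 ↦ -2·X^0·Y^0·Z^2.
Collecting: F(X, Y, Z) = X**2 + X*Y - Y**2 - 2*Y*Z - 2*Z**2.


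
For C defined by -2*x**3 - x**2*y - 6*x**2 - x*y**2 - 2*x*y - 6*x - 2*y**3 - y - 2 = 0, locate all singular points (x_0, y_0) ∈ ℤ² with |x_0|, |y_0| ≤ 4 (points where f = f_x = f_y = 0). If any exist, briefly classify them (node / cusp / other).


Singular points: {(-1, 0)}; classification: cusp.

Compute partial derivatives:
  f_x = -6*x**2 - 2*x*y - 12*x - y**2 - 2*y - 6.
  f_y = -x**2 - 2*x*y - 2*x - 6*y**2 - 1.
Scan x_0 ∈ {−4, ..., 4}. For each x_0, f_y(x_0, y) is a polynomial in y; find its integer roots y ∈ {−4, ..., 4}, then test f_x and f at those candidates.
  x = -4: f_y(-4, y) = -6*y**2 + 8*y - 9; no integer root y with |y| ≤ 4.
  x = -3: f_y(-3, y) = -6*y**2 + 6*y - 4; no integer root y with |y| ≤ 4.
  x = -2: f_y(-2, y) = -6*y**2 + 4*y - 1; no integer root y with |y| ≤ 4.
  x = -1: f_y(-1, y) = -6*y**2 + 2*y; vanishes at y ∈ {0}. (-1, 0): f_x = 0, f = 0 — SINGULAR.
  x = 0: f_y(0, y) = -6*y**2 - 1; no integer root y with |y| ≤ 4.
  x = 1: f_y(1, y) = -6*y**2 - 2*y - 4; no integer root y with |y| ≤ 4.
  x = 2: f_y(2, y) = -6*y**2 - 4*y - 9; no integer root y with |y| ≤ 4.
  x = 3: f_y(3, y) = -6*y**2 - 6*y - 16; no integer root y with |y| ≤ 4.
  x = 4: f_y(4, y) = -6*y**2 - 8*y - 25; no integer root y with |y| ≤ 4.
Only singular point on the grid: (-1, 0).
Classify: substitute x = -1 + u, y = 0 + v and expand: f = -2*u**3 - u**2*v - u*v**2 - 2*v**3 + v**2.
No constant or linear terms (consistent with a singular point). Quadratic part: v**2. Cubic part: -2*u**3 - u**2*v - u*v**2 - 2*v**3.
The quadratic part v**2 is a perfect square, so there is a single (double) tangent line v = 0, i.e. y = 0. Restricting the cubic part to that line (v = 0) leaves -2*u**3 ≠ 0, so f is not divisible by v and the branch is v² ≈ 2*u**3 to lowest order — this is a cusp.
Classification: cusp.


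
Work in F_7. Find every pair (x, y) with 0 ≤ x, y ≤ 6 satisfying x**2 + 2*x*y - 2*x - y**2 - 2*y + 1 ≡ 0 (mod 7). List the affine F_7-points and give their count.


Affine F_7-points: {(0, 2), (0, 3), (1, 0), (2, 4), (2, 5), (3, 1), (3, 3), (4, 1), (4, 5), (5, 2), (5, 6), (6, 4), (6, 6)}; count = 13.

For each of the 49 pairs (x, y) ∈ F_7², evaluate f(x, y) mod 7. Record the zeros.
  x = 0: [0↦1, 1↦5, 2↦0, 3↦0, 4↦5, 5↦1, 6↦2]  zeros at y ∈ {2, 3}
  x = 1: [0↦0, 1↦6, 2↦3, 3↦5, 4↦5, 5↦3, 6↦6]  zeros at y ∈ {0}
  x = 2: [0↦1, 1↦2, 2↦1, 3↦5, 4↦0, 5↦0, 6↦5]  zeros at y ∈ {4, 5}
  x = 3: [0↦4, 1↦0, 2↦1, 3↦0, 4↦4, 5↦6, 6↦6]  zeros at y ∈ {1, 3}
  x = 4: [0↦2, 1↦0, 2↦3, 3↦4, 4↦3, 5↦0, 6↦2]  zeros at y ∈ {1, 5}
  x = 5: [0↦2, 1↦2, 2↦0, 3↦3, 4↦4, 5↦3, 6↦0]  zeros at y ∈ {2, 6}
  x = 6: [0↦4, 1↦6, 2↦6, 3↦4, 4↦0, 5↦1, 6↦0]  zeros at y ∈ {4, 6}
Collecting zeros: affine points = {(0, 2), (0, 3), (1, 0), (2, 4), (2, 5), (3, 1), (3, 3), (4, 1), (4, 5), (5, 2), (5, 6), (6, 4), (6, 6)}.
Total count |C(F_7)_aff| = 13.


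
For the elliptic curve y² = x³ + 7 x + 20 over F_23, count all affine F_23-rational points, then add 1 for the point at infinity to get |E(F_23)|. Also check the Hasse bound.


Affine points = {(6, 5), (6, 18), (8, 6), (8, 17), (10, 3), (10, 20), (11, 5), (11, 18), (13, 10), (13, 13), (15, 2), (15, 21), (20, 8), (20, 15), (22, 9), (22, 14)}; affine count = 16; |E(F_23)| = 17.

Discriminant check: Δ ∝ 4a³ + 27b² = 4·7³ + 27·20² = 4·343 + 27·400 ≡ 5 (mod 23). Nonzero ⇒ E is nonsingular.
For each x ∈ F_23, compute rhs = x³ + 7·x + 20 mod 23, then count y ∈ F_23 with y² ≡ rhs.
  x = 0: rhs = 20, matching y values: none (0 points).
  x = 1: rhs = 5, matching y values: none (0 points).
  x = 2: rhs = 19, matching y values: none (0 points).
  x = 3: rhs = 22, matching y values: none (0 points).
  x = 4: rhs = 20, matching y values: none (0 points).
  x = 5: rhs = 19, matching y values: none (0 points).
  x = 6: rhs = 2, matching y values: 5, 18 (2 points).
  x = 7: rhs = 21, matching y values: none (0 points).
  x = 8: rhs = 13, matching y values: 6, 17 (2 points).
  x = 9: rhs = 7, matching y values: none (0 points).
  x = 10: rhs = 9, matching y values: 3, 20 (2 points).
  x = 11: rhs = 2, matching y values: 5, 18 (2 points).
  x = 12: rhs = 15, matching y values: none (0 points).
  x = 13: rhs = 8, matching y values: 10, 13 (2 points).
  x = 14: rhs = 10, matching y values: none (0 points).
  x = 15: rhs = 4, matching y values: 2, 21 (2 points).
  x = 16: rhs = 19, matching y values: none (0 points).
  x = 17: rhs = 15, matching y values: none (0 points).
  x = 18: rhs = 21, matching y values: none (0 points).
  x = 19: rhs = 20, matching y values: none (0 points).
  x = 20: rhs = 18, matching y values: 8, 15 (2 points).
  x = 21: rhs = 21, matching y values: none (0 points).
  x = 22: rhs = 12, matching y values: 9, 14 (2 points).
Total affine count: 16.
Full point count |E(F_23)| = 16 + 1 = 17.
Hasse bound: |17 − (23+1)| = |-7| = 7 ≤ 2√23 ≈ 9.5917 ✓.


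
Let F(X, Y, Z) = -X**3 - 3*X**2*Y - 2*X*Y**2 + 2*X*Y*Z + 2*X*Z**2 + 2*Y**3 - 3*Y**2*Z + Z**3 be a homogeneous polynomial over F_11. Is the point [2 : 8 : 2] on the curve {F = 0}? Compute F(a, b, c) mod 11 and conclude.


F(2,8,2) ≡ 5 (mod 11); P is NOT on the curve.

Evaluate F(2, 8, 2) term-by-term (mod 11).
  -X**3 ↦ -1·8·1·1 = -8
  -3*X**2*Y ↦ -3·4·8·1 = -96
  -2*X*Y**2 ↦ -2·2·64·1 = -256
  2*X*Y*Z ↦ 2·2·8·2 = 64
  2*X*Z**2 ↦ 2·2·1·4 = 16
  2*Y**3 ↦ 2·1·512·1 = 1024
  -3*Y**2*Z ↦ -3·1·64·2 = -384
  Z**3 ↦ 1·1·1·8 = 8
Sum: F(2, 8, 2) = (-8) + (-96) + (-256) + (64) + (16) + (1024) + (-384) + (8) = 368.
Reducing mod 11: 368 ≡ 5 (mod 11).
Since F(a, b, c) ≡ 5 ≠ 0 (mod 11), P does NOT lie on the curve.


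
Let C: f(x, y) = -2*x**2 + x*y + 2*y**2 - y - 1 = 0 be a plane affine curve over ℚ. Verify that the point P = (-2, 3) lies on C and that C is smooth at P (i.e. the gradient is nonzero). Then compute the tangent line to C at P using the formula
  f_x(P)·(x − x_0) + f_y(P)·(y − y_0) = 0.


Tangent line at P: 11*x + 9*y - 5 = 0.

Step 1: f(-2, 3) = 0, so P lies on C.
Step 2: partial derivatives
  f_x(x, y) = -4*x + y, f_y(x, y) = x + 4*y - 1.
  f_x(P) = 11, f_y(P) = 9 (gradient nonzero, so P is smooth).
Step 3: tangent line at P: 11·(x − -2) + 9·(y − 3) = 0.
Expanding: 11*x + 9*y - 5 = 0.


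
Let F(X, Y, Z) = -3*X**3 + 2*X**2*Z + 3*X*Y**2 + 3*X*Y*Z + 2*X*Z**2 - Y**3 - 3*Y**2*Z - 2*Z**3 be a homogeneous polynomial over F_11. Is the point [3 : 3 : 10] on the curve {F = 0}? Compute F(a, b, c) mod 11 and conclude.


F(3,3,10) ≡ 7 (mod 11); P is NOT on the curve.

Evaluate F(3, 3, 10) term-by-term (mod 11).
  -3*X**3 ↦ -3·27·1·1 = -81
  2*X**2*Z ↦ 2·9·1·10 = 180
  3*X*Y**2 ↦ 3·3·9·1 = 81
  3*X*Y*Z ↦ 3·3·3·10 = 270
  2*X*Z**2 ↦ 2·3·1·100 = 600
  -Y**3 ↦ -1·1·27·1 = -27
  -3*Y**2*Z ↦ -3·1·9·10 = -270
  -2*Z**3 ↦ -2·1·1·1000 = -2000
Sum: F(3, 3, 10) = (-81) + (180) + (81) + (270) + (600) + (-27) + (-270) + (-2000) = -1247.
Reducing mod 11: -1247 ≡ 7 (mod 11).
Since F(a, b, c) ≡ 7 ≠ 0 (mod 11), P does NOT lie on the curve.


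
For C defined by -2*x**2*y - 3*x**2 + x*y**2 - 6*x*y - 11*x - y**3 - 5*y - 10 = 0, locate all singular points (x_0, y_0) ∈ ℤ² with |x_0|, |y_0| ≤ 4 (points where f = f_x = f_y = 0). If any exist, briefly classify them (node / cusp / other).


Singular points: {(-2, -1)}; classification: node.

Compute partial derivatives:
  f_x = -4*x*y - 6*x + y**2 - 6*y - 11.
  f_y = -2*x**2 + 2*x*y - 6*x - 3*y**2 - 5.
Scan x_0 ∈ {−4, ..., 4}. For each x_0, f_y(x_0, y) is a polynomial in y; find its integer roots y ∈ {−4, ..., 4}, then test f_x and f at those candidates.
  x = -4: f_y(-4, y) = -3*y**2 - 8*y - 13; no integer root y with |y| ≤ 4.
  x = -3: f_y(-3, y) = -3*y**2 - 6*y - 5; no integer root y with |y| ≤ 4.
  x = -2: f_y(-2, y) = -3*y**2 - 4*y - 1; vanishes at y ∈ {-1}. (-2, -1): f_x = 0, f = 0 — SINGULAR.
  x = -1: f_y(-1, y) = -3*y**2 - 2*y - 1; no integer root y with |y| ≤ 4.
  x = 0: f_y(0, y) = -3*y**2 - 5; no integer root y with |y| ≤ 4.
  x = 1: f_y(1, y) = -3*y**2 + 2*y - 13; no integer root y with |y| ≤ 4.
  x = 2: f_y(2, y) = -3*y**2 + 4*y - 25; no integer root y with |y| ≤ 4.
  x = 3: f_y(3, y) = -3*y**2 + 6*y - 41; no integer root y with |y| ≤ 4.
  x = 4: f_y(4, y) = -3*y**2 + 8*y - 61; no integer root y with |y| ≤ 4.
Only singular point on the grid: (-2, -1).
Classify: substitute x = -2 + u, y = -1 + v and expand: f = -2*u**2*v - u**2 + u*v**2 - v**3 + v**2.
No constant or linear terms (consistent with a singular point). Quadratic part: -u**2 + v**2. Cubic part: -2*u**2*v + u*v**2 - v**3.
The quadratic part v**2 - u**2 = (v − u)(v + u) splits into two distinct linear factors, so there are two distinct tangent lines y − -1 = ±(x − -2) — this is a node (ordinary double point).
Classification: node.
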